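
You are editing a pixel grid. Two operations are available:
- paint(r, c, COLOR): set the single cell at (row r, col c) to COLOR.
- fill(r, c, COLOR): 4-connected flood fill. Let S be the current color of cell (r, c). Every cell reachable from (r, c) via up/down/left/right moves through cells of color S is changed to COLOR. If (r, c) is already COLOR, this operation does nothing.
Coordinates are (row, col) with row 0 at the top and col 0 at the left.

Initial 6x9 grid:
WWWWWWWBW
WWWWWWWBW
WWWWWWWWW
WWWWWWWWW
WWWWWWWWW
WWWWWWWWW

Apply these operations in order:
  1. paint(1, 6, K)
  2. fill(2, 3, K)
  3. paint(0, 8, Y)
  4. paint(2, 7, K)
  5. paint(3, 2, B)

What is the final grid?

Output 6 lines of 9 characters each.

Answer: KKKKKKKBY
KKKKKKKBK
KKKKKKKKK
KKBKKKKKK
KKKKKKKKK
KKKKKKKKK

Derivation:
After op 1 paint(1,6,K):
WWWWWWWBW
WWWWWWKBW
WWWWWWWWW
WWWWWWWWW
WWWWWWWWW
WWWWWWWWW
After op 2 fill(2,3,K) [51 cells changed]:
KKKKKKKBK
KKKKKKKBK
KKKKKKKKK
KKKKKKKKK
KKKKKKKKK
KKKKKKKKK
After op 3 paint(0,8,Y):
KKKKKKKBY
KKKKKKKBK
KKKKKKKKK
KKKKKKKKK
KKKKKKKKK
KKKKKKKKK
After op 4 paint(2,7,K):
KKKKKKKBY
KKKKKKKBK
KKKKKKKKK
KKKKKKKKK
KKKKKKKKK
KKKKKKKKK
After op 5 paint(3,2,B):
KKKKKKKBY
KKKKKKKBK
KKKKKKKKK
KKBKKKKKK
KKKKKKKKK
KKKKKKKKK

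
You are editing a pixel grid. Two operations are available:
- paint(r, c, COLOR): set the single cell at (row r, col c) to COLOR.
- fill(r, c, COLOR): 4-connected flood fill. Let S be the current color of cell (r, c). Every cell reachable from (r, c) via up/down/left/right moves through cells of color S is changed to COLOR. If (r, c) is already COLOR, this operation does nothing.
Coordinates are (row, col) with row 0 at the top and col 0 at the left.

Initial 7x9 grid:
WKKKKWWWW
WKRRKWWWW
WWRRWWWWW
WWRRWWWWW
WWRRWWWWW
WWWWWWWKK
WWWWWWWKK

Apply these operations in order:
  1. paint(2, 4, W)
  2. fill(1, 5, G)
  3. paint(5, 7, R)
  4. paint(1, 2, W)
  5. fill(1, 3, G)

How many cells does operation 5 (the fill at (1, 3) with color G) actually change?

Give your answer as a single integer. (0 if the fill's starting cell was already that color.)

After op 1 paint(2,4,W):
WKKKKWWWW
WKRRKWWWW
WWRRWWWWW
WWRRWWWWW
WWRRWWWWW
WWWWWWWKK
WWWWWWWKK
After op 2 fill(1,5,G) [45 cells changed]:
GKKKKGGGG
GKRRKGGGG
GGRRGGGGG
GGRRGGGGG
GGRRGGGGG
GGGGGGGKK
GGGGGGGKK
After op 3 paint(5,7,R):
GKKKKGGGG
GKRRKGGGG
GGRRGGGGG
GGRRGGGGG
GGRRGGGGG
GGGGGGGRK
GGGGGGGKK
After op 4 paint(1,2,W):
GKKKKGGGG
GKWRKGGGG
GGRRGGGGG
GGRRGGGGG
GGRRGGGGG
GGGGGGGRK
GGGGGGGKK
After op 5 fill(1,3,G) [7 cells changed]:
GKKKKGGGG
GKWGKGGGG
GGGGGGGGG
GGGGGGGGG
GGGGGGGGG
GGGGGGGRK
GGGGGGGKK

Answer: 7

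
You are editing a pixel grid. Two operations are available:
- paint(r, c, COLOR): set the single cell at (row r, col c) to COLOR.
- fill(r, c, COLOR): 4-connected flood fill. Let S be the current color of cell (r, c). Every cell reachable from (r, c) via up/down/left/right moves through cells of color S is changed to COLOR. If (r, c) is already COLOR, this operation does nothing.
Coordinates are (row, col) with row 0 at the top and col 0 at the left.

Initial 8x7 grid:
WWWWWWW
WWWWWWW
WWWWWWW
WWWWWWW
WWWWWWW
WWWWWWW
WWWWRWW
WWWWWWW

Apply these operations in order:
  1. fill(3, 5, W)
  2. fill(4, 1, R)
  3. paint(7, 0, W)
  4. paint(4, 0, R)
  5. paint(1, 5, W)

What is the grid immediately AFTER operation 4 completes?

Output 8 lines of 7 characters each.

After op 1 fill(3,5,W) [0 cells changed]:
WWWWWWW
WWWWWWW
WWWWWWW
WWWWWWW
WWWWWWW
WWWWWWW
WWWWRWW
WWWWWWW
After op 2 fill(4,1,R) [55 cells changed]:
RRRRRRR
RRRRRRR
RRRRRRR
RRRRRRR
RRRRRRR
RRRRRRR
RRRRRRR
RRRRRRR
After op 3 paint(7,0,W):
RRRRRRR
RRRRRRR
RRRRRRR
RRRRRRR
RRRRRRR
RRRRRRR
RRRRRRR
WRRRRRR
After op 4 paint(4,0,R):
RRRRRRR
RRRRRRR
RRRRRRR
RRRRRRR
RRRRRRR
RRRRRRR
RRRRRRR
WRRRRRR

Answer: RRRRRRR
RRRRRRR
RRRRRRR
RRRRRRR
RRRRRRR
RRRRRRR
RRRRRRR
WRRRRRR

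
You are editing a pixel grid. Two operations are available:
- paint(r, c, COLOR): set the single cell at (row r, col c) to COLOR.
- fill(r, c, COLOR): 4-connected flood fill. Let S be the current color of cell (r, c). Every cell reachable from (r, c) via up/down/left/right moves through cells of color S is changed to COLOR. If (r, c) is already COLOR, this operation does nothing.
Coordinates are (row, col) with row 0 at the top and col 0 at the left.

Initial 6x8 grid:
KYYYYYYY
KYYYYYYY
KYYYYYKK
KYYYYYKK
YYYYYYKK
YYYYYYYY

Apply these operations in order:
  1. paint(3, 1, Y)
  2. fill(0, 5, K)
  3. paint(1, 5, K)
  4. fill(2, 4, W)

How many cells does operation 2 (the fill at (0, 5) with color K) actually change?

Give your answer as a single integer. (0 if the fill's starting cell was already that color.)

After op 1 paint(3,1,Y):
KYYYYYYY
KYYYYYYY
KYYYYYKK
KYYYYYKK
YYYYYYKK
YYYYYYYY
After op 2 fill(0,5,K) [38 cells changed]:
KKKKKKKK
KKKKKKKK
KKKKKKKK
KKKKKKKK
KKKKKKKK
KKKKKKKK

Answer: 38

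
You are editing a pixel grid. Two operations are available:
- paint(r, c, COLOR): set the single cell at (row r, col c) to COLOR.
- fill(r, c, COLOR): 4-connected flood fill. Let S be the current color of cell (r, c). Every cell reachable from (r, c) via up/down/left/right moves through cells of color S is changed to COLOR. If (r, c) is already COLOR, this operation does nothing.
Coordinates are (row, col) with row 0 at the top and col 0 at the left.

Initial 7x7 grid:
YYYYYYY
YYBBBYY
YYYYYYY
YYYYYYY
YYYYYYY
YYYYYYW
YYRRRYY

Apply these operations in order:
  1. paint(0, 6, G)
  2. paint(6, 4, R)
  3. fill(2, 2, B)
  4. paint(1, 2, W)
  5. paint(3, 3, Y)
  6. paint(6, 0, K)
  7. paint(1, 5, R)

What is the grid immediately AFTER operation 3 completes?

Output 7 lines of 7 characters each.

Answer: BBBBBBG
BBBBBBB
BBBBBBB
BBBBBBB
BBBBBBB
BBBBBBW
BBRRRBB

Derivation:
After op 1 paint(0,6,G):
YYYYYYG
YYBBBYY
YYYYYYY
YYYYYYY
YYYYYYY
YYYYYYW
YYRRRYY
After op 2 paint(6,4,R):
YYYYYYG
YYBBBYY
YYYYYYY
YYYYYYY
YYYYYYY
YYYYYYW
YYRRRYY
After op 3 fill(2,2,B) [41 cells changed]:
BBBBBBG
BBBBBBB
BBBBBBB
BBBBBBB
BBBBBBB
BBBBBBW
BBRRRBB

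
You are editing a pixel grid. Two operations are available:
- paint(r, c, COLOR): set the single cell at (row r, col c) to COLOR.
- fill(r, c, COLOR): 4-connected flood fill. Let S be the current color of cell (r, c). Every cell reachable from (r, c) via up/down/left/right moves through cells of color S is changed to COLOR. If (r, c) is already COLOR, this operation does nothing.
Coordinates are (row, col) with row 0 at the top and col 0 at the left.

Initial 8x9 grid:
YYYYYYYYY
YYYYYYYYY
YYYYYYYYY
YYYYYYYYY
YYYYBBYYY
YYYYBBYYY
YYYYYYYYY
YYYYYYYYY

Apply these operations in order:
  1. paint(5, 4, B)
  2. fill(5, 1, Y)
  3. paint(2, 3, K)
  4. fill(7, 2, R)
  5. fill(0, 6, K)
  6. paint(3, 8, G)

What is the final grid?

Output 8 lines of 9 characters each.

Answer: KKKKKKKKK
KKKKKKKKK
KKKKKKKKK
KKKKKKKKG
KKKKBBKKK
KKKKBBKKK
KKKKKKKKK
KKKKKKKKK

Derivation:
After op 1 paint(5,4,B):
YYYYYYYYY
YYYYYYYYY
YYYYYYYYY
YYYYYYYYY
YYYYBBYYY
YYYYBBYYY
YYYYYYYYY
YYYYYYYYY
After op 2 fill(5,1,Y) [0 cells changed]:
YYYYYYYYY
YYYYYYYYY
YYYYYYYYY
YYYYYYYYY
YYYYBBYYY
YYYYBBYYY
YYYYYYYYY
YYYYYYYYY
After op 3 paint(2,3,K):
YYYYYYYYY
YYYYYYYYY
YYYKYYYYY
YYYYYYYYY
YYYYBBYYY
YYYYBBYYY
YYYYYYYYY
YYYYYYYYY
After op 4 fill(7,2,R) [67 cells changed]:
RRRRRRRRR
RRRRRRRRR
RRRKRRRRR
RRRRRRRRR
RRRRBBRRR
RRRRBBRRR
RRRRRRRRR
RRRRRRRRR
After op 5 fill(0,6,K) [67 cells changed]:
KKKKKKKKK
KKKKKKKKK
KKKKKKKKK
KKKKKKKKK
KKKKBBKKK
KKKKBBKKK
KKKKKKKKK
KKKKKKKKK
After op 6 paint(3,8,G):
KKKKKKKKK
KKKKKKKKK
KKKKKKKKK
KKKKKKKKG
KKKKBBKKK
KKKKBBKKK
KKKKKKKKK
KKKKKKKKK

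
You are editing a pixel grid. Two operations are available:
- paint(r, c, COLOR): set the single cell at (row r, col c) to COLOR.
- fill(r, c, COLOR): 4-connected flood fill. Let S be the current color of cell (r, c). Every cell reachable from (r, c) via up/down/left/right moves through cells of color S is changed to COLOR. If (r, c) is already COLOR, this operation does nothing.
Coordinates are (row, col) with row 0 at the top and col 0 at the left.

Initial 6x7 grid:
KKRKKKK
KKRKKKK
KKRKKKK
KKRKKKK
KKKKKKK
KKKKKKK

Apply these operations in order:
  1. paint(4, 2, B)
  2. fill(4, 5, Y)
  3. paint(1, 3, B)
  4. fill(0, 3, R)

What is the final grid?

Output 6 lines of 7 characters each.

Answer: RRRRRRR
RRRBRRR
RRRRRRR
RRRRRRR
RRBRRRR
RRRRRRR

Derivation:
After op 1 paint(4,2,B):
KKRKKKK
KKRKKKK
KKRKKKK
KKRKKKK
KKBKKKK
KKKKKKK
After op 2 fill(4,5,Y) [37 cells changed]:
YYRYYYY
YYRYYYY
YYRYYYY
YYRYYYY
YYBYYYY
YYYYYYY
After op 3 paint(1,3,B):
YYRYYYY
YYRBYYY
YYRYYYY
YYRYYYY
YYBYYYY
YYYYYYY
After op 4 fill(0,3,R) [36 cells changed]:
RRRRRRR
RRRBRRR
RRRRRRR
RRRRRRR
RRBRRRR
RRRRRRR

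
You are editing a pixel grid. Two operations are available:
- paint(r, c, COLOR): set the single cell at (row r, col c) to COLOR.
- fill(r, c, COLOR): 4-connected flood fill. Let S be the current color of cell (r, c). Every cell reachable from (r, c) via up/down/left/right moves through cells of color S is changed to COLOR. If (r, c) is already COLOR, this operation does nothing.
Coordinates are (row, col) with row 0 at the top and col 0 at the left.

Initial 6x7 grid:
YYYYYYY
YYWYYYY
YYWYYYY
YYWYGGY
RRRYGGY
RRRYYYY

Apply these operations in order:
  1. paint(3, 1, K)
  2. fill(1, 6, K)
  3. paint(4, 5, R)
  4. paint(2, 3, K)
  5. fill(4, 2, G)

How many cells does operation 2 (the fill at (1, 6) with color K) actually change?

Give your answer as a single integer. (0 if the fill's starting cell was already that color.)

After op 1 paint(3,1,K):
YYYYYYY
YYWYYYY
YYWYYYY
YKWYGGY
RRRYGGY
RRRYYYY
After op 2 fill(1,6,K) [28 cells changed]:
KKKKKKK
KKWKKKK
KKWKKKK
KKWKGGK
RRRKGGK
RRRKKKK

Answer: 28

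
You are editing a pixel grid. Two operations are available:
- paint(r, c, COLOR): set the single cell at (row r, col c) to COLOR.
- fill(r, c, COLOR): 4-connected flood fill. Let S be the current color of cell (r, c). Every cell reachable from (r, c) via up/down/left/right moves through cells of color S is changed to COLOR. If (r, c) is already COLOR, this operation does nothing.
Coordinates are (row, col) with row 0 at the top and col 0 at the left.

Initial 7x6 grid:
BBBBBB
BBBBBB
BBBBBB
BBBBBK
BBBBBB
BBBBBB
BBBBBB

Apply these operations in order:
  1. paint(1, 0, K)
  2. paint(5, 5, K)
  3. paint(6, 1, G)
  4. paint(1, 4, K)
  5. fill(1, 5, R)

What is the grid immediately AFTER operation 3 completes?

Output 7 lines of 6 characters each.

Answer: BBBBBB
KBBBBB
BBBBBB
BBBBBK
BBBBBB
BBBBBK
BGBBBB

Derivation:
After op 1 paint(1,0,K):
BBBBBB
KBBBBB
BBBBBB
BBBBBK
BBBBBB
BBBBBB
BBBBBB
After op 2 paint(5,5,K):
BBBBBB
KBBBBB
BBBBBB
BBBBBK
BBBBBB
BBBBBK
BBBBBB
After op 3 paint(6,1,G):
BBBBBB
KBBBBB
BBBBBB
BBBBBK
BBBBBB
BBBBBK
BGBBBB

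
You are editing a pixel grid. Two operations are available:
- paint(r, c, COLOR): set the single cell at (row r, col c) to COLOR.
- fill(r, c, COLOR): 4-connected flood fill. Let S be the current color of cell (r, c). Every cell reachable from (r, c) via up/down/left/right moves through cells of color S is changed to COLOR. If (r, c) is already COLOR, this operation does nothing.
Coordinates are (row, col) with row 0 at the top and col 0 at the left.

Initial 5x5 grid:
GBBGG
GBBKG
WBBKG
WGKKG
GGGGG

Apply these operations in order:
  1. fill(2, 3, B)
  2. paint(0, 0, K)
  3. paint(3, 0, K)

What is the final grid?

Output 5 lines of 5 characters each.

After op 1 fill(2,3,B) [4 cells changed]:
GBBGG
GBBBG
WBBBG
WGBBG
GGGGG
After op 2 paint(0,0,K):
KBBGG
GBBBG
WBBBG
WGBBG
GGGGG
After op 3 paint(3,0,K):
KBBGG
GBBBG
WBBBG
KGBBG
GGGGG

Answer: KBBGG
GBBBG
WBBBG
KGBBG
GGGGG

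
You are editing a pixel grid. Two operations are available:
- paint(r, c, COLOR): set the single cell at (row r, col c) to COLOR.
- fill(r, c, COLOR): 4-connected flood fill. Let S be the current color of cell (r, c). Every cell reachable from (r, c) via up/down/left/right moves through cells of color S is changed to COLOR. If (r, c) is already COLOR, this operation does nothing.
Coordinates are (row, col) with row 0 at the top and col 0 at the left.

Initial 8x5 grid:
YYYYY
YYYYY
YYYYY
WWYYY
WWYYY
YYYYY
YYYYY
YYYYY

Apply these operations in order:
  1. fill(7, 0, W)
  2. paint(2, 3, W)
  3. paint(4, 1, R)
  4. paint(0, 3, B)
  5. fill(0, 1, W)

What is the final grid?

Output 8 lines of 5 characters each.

After op 1 fill(7,0,W) [36 cells changed]:
WWWWW
WWWWW
WWWWW
WWWWW
WWWWW
WWWWW
WWWWW
WWWWW
After op 2 paint(2,3,W):
WWWWW
WWWWW
WWWWW
WWWWW
WWWWW
WWWWW
WWWWW
WWWWW
After op 3 paint(4,1,R):
WWWWW
WWWWW
WWWWW
WWWWW
WRWWW
WWWWW
WWWWW
WWWWW
After op 4 paint(0,3,B):
WWWBW
WWWWW
WWWWW
WWWWW
WRWWW
WWWWW
WWWWW
WWWWW
After op 5 fill(0,1,W) [0 cells changed]:
WWWBW
WWWWW
WWWWW
WWWWW
WRWWW
WWWWW
WWWWW
WWWWW

Answer: WWWBW
WWWWW
WWWWW
WWWWW
WRWWW
WWWWW
WWWWW
WWWWW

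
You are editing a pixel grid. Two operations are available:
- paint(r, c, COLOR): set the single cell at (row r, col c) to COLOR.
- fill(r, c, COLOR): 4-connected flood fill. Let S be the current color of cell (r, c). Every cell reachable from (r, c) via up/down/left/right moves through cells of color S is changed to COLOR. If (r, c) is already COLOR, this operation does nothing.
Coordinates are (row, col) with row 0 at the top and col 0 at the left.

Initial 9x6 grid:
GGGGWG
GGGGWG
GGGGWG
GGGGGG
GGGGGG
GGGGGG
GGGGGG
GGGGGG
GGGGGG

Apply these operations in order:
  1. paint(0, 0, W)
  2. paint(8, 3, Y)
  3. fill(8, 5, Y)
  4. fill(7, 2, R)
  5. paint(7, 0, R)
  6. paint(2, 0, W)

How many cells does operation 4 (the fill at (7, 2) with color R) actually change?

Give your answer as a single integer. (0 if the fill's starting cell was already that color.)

After op 1 paint(0,0,W):
WGGGWG
GGGGWG
GGGGWG
GGGGGG
GGGGGG
GGGGGG
GGGGGG
GGGGGG
GGGGGG
After op 2 paint(8,3,Y):
WGGGWG
GGGGWG
GGGGWG
GGGGGG
GGGGGG
GGGGGG
GGGGGG
GGGGGG
GGGYGG
After op 3 fill(8,5,Y) [49 cells changed]:
WYYYWY
YYYYWY
YYYYWY
YYYYYY
YYYYYY
YYYYYY
YYYYYY
YYYYYY
YYYYYY
After op 4 fill(7,2,R) [50 cells changed]:
WRRRWR
RRRRWR
RRRRWR
RRRRRR
RRRRRR
RRRRRR
RRRRRR
RRRRRR
RRRRRR

Answer: 50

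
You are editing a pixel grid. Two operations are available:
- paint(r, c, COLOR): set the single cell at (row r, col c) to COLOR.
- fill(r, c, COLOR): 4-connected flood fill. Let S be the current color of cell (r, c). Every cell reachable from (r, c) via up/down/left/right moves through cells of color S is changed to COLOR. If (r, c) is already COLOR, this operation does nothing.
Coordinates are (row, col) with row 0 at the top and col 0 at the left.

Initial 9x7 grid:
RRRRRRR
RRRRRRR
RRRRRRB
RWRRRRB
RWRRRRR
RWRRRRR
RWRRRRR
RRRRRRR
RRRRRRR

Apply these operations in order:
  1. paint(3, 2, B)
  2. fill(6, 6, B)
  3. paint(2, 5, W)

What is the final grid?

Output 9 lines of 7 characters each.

After op 1 paint(3,2,B):
RRRRRRR
RRRRRRR
RRRRRRB
RWBRRRB
RWRRRRR
RWRRRRR
RWRRRRR
RRRRRRR
RRRRRRR
After op 2 fill(6,6,B) [56 cells changed]:
BBBBBBB
BBBBBBB
BBBBBBB
BWBBBBB
BWBBBBB
BWBBBBB
BWBBBBB
BBBBBBB
BBBBBBB
After op 3 paint(2,5,W):
BBBBBBB
BBBBBBB
BBBBBWB
BWBBBBB
BWBBBBB
BWBBBBB
BWBBBBB
BBBBBBB
BBBBBBB

Answer: BBBBBBB
BBBBBBB
BBBBBWB
BWBBBBB
BWBBBBB
BWBBBBB
BWBBBBB
BBBBBBB
BBBBBBB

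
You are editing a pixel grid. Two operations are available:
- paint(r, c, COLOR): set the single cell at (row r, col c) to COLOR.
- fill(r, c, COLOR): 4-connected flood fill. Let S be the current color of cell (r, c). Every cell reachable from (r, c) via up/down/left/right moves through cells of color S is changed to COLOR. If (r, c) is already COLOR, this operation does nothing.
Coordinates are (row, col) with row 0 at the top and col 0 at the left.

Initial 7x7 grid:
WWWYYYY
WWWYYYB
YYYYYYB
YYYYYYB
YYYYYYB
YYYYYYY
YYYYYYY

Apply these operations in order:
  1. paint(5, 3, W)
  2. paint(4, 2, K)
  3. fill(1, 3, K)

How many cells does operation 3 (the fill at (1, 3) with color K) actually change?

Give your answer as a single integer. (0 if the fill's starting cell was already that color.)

After op 1 paint(5,3,W):
WWWYYYY
WWWYYYB
YYYYYYB
YYYYYYB
YYYYYYB
YYYWYYY
YYYYYYY
After op 2 paint(4,2,K):
WWWYYYY
WWWYYYB
YYYYYYB
YYYYYYB
YYKYYYB
YYYWYYY
YYYYYYY
After op 3 fill(1,3,K) [37 cells changed]:
WWWKKKK
WWWKKKB
KKKKKKB
KKKKKKB
KKKKKKB
KKKWKKK
KKKKKKK

Answer: 37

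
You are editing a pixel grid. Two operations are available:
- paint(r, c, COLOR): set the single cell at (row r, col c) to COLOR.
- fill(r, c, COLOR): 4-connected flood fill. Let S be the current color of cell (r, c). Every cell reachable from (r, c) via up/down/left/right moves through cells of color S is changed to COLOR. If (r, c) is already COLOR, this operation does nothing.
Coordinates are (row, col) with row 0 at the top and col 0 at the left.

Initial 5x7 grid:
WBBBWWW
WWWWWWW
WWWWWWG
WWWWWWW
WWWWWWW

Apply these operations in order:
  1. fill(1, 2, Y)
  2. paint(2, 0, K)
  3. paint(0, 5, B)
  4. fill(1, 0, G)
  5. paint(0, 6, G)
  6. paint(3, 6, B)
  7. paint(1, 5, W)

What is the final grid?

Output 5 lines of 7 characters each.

After op 1 fill(1,2,Y) [31 cells changed]:
YBBBYYY
YYYYYYY
YYYYYYG
YYYYYYY
YYYYYYY
After op 2 paint(2,0,K):
YBBBYYY
YYYYYYY
KYYYYYG
YYYYYYY
YYYYYYY
After op 3 paint(0,5,B):
YBBBYBY
YYYYYYY
KYYYYYG
YYYYYYY
YYYYYYY
After op 4 fill(1,0,G) [29 cells changed]:
GBBBGBG
GGGGGGG
KGGGGGG
GGGGGGG
GGGGGGG
After op 5 paint(0,6,G):
GBBBGBG
GGGGGGG
KGGGGGG
GGGGGGG
GGGGGGG
After op 6 paint(3,6,B):
GBBBGBG
GGGGGGG
KGGGGGG
GGGGGGB
GGGGGGG
After op 7 paint(1,5,W):
GBBBGBG
GGGGGWG
KGGGGGG
GGGGGGB
GGGGGGG

Answer: GBBBGBG
GGGGGWG
KGGGGGG
GGGGGGB
GGGGGGG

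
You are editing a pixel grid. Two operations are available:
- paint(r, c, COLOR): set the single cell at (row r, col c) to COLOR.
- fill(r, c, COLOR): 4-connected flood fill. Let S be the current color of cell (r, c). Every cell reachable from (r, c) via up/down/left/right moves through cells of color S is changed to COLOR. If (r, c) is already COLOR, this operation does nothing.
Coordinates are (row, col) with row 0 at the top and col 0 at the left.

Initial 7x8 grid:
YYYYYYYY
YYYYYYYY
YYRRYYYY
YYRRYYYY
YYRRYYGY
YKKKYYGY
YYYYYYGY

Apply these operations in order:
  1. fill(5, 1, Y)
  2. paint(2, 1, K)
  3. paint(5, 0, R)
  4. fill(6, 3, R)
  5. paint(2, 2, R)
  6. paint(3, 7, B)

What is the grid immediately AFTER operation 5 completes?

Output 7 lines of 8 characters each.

After op 1 fill(5,1,Y) [3 cells changed]:
YYYYYYYY
YYYYYYYY
YYRRYYYY
YYRRYYYY
YYRRYYGY
YYYYYYGY
YYYYYYGY
After op 2 paint(2,1,K):
YYYYYYYY
YYYYYYYY
YKRRYYYY
YYRRYYYY
YYRRYYGY
YYYYYYGY
YYYYYYGY
After op 3 paint(5,0,R):
YYYYYYYY
YYYYYYYY
YKRRYYYY
YYRRYYYY
YYRRYYGY
RYYYYYGY
YYYYYYGY
After op 4 fill(6,3,R) [45 cells changed]:
RRRRRRRR
RRRRRRRR
RKRRRRRR
RRRRRRRR
RRRRRRGR
RRRRRRGR
RRRRRRGR
After op 5 paint(2,2,R):
RRRRRRRR
RRRRRRRR
RKRRRRRR
RRRRRRRR
RRRRRRGR
RRRRRRGR
RRRRRRGR

Answer: RRRRRRRR
RRRRRRRR
RKRRRRRR
RRRRRRRR
RRRRRRGR
RRRRRRGR
RRRRRRGR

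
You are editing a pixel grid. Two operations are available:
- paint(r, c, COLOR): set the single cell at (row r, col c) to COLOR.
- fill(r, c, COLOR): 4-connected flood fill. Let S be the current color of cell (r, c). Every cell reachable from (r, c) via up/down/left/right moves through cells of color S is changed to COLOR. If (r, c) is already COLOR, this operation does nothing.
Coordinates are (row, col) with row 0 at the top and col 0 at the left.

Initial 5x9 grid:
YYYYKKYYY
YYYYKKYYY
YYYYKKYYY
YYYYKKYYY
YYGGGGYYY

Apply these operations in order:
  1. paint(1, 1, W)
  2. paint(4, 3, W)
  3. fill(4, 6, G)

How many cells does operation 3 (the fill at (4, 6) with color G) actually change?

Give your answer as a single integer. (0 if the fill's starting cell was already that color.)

After op 1 paint(1,1,W):
YYYYKKYYY
YWYYKKYYY
YYYYKKYYY
YYYYKKYYY
YYGGGGYYY
After op 2 paint(4,3,W):
YYYYKKYYY
YWYYKKYYY
YYYYKKYYY
YYYYKKYYY
YYGWGGYYY
After op 3 fill(4,6,G) [15 cells changed]:
YYYYKKGGG
YWYYKKGGG
YYYYKKGGG
YYYYKKGGG
YYGWGGGGG

Answer: 15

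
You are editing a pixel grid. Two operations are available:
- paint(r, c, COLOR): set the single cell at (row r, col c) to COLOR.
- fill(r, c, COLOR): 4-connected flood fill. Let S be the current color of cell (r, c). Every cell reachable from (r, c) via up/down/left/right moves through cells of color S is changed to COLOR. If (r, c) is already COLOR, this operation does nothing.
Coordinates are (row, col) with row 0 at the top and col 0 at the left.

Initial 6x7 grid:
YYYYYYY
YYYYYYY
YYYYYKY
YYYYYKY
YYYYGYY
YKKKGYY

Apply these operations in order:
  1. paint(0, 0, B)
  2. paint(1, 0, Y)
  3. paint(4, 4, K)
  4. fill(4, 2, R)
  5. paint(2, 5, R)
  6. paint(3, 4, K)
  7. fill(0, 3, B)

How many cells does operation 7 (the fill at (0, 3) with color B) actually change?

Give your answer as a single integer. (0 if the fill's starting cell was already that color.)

Answer: 34

Derivation:
After op 1 paint(0,0,B):
BYYYYYY
YYYYYYY
YYYYYKY
YYYYYKY
YYYYGYY
YKKKGYY
After op 2 paint(1,0,Y):
BYYYYYY
YYYYYYY
YYYYYKY
YYYYYKY
YYYYGYY
YKKKGYY
After op 3 paint(4,4,K):
BYYYYYY
YYYYYYY
YYYYYKY
YYYYYKY
YYYYKYY
YKKKGYY
After op 4 fill(4,2,R) [34 cells changed]:
BRRRRRR
RRRRRRR
RRRRRKR
RRRRRKR
RRRRKRR
RKKKGRR
After op 5 paint(2,5,R):
BRRRRRR
RRRRRRR
RRRRRRR
RRRRRKR
RRRRKRR
RKKKGRR
After op 6 paint(3,4,K):
BRRRRRR
RRRRRRR
RRRRRRR
RRRRKKR
RRRRKRR
RKKKGRR
After op 7 fill(0,3,B) [34 cells changed]:
BBBBBBB
BBBBBBB
BBBBBBB
BBBBKKB
BBBBKBB
BKKKGBB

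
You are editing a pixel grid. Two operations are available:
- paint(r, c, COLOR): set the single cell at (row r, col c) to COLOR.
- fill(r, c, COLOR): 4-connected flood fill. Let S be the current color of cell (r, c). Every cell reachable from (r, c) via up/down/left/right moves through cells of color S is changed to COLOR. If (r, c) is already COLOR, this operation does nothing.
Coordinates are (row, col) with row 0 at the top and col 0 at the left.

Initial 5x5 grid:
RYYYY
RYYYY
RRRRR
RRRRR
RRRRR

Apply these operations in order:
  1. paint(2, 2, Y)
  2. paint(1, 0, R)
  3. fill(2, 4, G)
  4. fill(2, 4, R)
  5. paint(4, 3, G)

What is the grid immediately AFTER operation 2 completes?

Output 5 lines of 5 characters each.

Answer: RYYYY
RYYYY
RRYRR
RRRRR
RRRRR

Derivation:
After op 1 paint(2,2,Y):
RYYYY
RYYYY
RRYRR
RRRRR
RRRRR
After op 2 paint(1,0,R):
RYYYY
RYYYY
RRYRR
RRRRR
RRRRR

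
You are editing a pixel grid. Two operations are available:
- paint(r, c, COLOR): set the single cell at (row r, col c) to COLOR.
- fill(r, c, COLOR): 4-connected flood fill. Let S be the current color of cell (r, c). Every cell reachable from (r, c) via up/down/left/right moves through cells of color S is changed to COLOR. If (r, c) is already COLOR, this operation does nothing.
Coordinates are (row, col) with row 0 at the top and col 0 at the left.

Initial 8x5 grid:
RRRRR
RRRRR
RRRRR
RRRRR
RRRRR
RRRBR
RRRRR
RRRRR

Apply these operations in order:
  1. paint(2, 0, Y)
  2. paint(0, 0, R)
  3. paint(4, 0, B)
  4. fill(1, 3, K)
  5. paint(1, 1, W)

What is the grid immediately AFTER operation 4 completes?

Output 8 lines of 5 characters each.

Answer: KKKKK
KKKKK
YKKKK
KKKKK
BKKKK
KKKBK
KKKKK
KKKKK

Derivation:
After op 1 paint(2,0,Y):
RRRRR
RRRRR
YRRRR
RRRRR
RRRRR
RRRBR
RRRRR
RRRRR
After op 2 paint(0,0,R):
RRRRR
RRRRR
YRRRR
RRRRR
RRRRR
RRRBR
RRRRR
RRRRR
After op 3 paint(4,0,B):
RRRRR
RRRRR
YRRRR
RRRRR
BRRRR
RRRBR
RRRRR
RRRRR
After op 4 fill(1,3,K) [37 cells changed]:
KKKKK
KKKKK
YKKKK
KKKKK
BKKKK
KKKBK
KKKKK
KKKKK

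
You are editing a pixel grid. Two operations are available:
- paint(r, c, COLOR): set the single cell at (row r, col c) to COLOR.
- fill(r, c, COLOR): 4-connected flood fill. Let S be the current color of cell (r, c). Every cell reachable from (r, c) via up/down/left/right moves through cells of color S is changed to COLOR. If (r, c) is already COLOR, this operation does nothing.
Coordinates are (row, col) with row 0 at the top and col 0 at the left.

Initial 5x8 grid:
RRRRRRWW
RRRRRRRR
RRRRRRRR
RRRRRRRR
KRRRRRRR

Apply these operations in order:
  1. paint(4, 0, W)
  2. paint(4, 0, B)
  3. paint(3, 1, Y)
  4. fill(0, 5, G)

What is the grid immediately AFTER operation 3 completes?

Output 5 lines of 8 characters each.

After op 1 paint(4,0,W):
RRRRRRWW
RRRRRRRR
RRRRRRRR
RRRRRRRR
WRRRRRRR
After op 2 paint(4,0,B):
RRRRRRWW
RRRRRRRR
RRRRRRRR
RRRRRRRR
BRRRRRRR
After op 3 paint(3,1,Y):
RRRRRRWW
RRRRRRRR
RRRRRRRR
RYRRRRRR
BRRRRRRR

Answer: RRRRRRWW
RRRRRRRR
RRRRRRRR
RYRRRRRR
BRRRRRRR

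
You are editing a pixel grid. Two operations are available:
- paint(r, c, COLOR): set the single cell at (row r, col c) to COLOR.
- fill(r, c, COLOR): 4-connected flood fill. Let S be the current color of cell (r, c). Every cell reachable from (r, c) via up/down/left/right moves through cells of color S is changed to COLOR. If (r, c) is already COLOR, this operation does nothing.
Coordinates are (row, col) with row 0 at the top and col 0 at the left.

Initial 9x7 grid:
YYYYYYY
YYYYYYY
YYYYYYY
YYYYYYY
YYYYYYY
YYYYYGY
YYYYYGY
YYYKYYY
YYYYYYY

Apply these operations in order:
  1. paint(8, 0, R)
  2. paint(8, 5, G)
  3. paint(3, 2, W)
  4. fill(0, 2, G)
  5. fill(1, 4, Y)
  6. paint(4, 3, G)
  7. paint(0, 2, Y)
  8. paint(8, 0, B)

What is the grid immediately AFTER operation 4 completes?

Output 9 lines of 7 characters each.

After op 1 paint(8,0,R):
YYYYYYY
YYYYYYY
YYYYYYY
YYYYYYY
YYYYYYY
YYYYYGY
YYYYYGY
YYYKYYY
RYYYYYY
After op 2 paint(8,5,G):
YYYYYYY
YYYYYYY
YYYYYYY
YYYYYYY
YYYYYYY
YYYYYGY
YYYYYGY
YYYKYYY
RYYYYGY
After op 3 paint(3,2,W):
YYYYYYY
YYYYYYY
YYYYYYY
YYWYYYY
YYYYYYY
YYYYYGY
YYYYYGY
YYYKYYY
RYYYYGY
After op 4 fill(0,2,G) [57 cells changed]:
GGGGGGG
GGGGGGG
GGGGGGG
GGWGGGG
GGGGGGG
GGGGGGG
GGGGGGG
GGGKGGG
RGGGGGG

Answer: GGGGGGG
GGGGGGG
GGGGGGG
GGWGGGG
GGGGGGG
GGGGGGG
GGGGGGG
GGGKGGG
RGGGGGG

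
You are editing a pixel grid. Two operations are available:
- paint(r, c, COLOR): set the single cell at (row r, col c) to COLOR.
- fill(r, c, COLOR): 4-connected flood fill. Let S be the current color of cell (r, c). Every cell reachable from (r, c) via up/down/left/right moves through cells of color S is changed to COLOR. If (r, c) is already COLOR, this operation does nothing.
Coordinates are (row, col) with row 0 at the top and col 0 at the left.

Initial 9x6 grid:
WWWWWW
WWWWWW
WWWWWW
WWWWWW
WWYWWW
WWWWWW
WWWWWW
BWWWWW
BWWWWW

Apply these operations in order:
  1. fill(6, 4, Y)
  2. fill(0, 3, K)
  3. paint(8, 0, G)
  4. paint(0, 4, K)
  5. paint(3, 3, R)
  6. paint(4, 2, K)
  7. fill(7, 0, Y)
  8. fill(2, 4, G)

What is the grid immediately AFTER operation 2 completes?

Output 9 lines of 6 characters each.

After op 1 fill(6,4,Y) [51 cells changed]:
YYYYYY
YYYYYY
YYYYYY
YYYYYY
YYYYYY
YYYYYY
YYYYYY
BYYYYY
BYYYYY
After op 2 fill(0,3,K) [52 cells changed]:
KKKKKK
KKKKKK
KKKKKK
KKKKKK
KKKKKK
KKKKKK
KKKKKK
BKKKKK
BKKKKK

Answer: KKKKKK
KKKKKK
KKKKKK
KKKKKK
KKKKKK
KKKKKK
KKKKKK
BKKKKK
BKKKKK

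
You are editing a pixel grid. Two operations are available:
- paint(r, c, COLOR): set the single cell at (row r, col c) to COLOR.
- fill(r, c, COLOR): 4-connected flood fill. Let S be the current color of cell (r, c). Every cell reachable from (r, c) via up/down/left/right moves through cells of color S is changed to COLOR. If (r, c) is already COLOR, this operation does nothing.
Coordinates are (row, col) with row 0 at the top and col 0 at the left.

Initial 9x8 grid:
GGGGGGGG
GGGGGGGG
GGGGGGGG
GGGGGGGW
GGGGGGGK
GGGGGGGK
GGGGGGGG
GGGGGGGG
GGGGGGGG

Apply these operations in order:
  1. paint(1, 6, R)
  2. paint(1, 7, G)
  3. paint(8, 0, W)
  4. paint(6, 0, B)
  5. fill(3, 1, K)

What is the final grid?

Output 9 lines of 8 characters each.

Answer: KKKKKKKK
KKKKKKRK
KKKKKKKK
KKKKKKKW
KKKKKKKK
KKKKKKKK
BKKKKKKK
KKKKKKKK
WKKKKKKK

Derivation:
After op 1 paint(1,6,R):
GGGGGGGG
GGGGGGRG
GGGGGGGG
GGGGGGGW
GGGGGGGK
GGGGGGGK
GGGGGGGG
GGGGGGGG
GGGGGGGG
After op 2 paint(1,7,G):
GGGGGGGG
GGGGGGRG
GGGGGGGG
GGGGGGGW
GGGGGGGK
GGGGGGGK
GGGGGGGG
GGGGGGGG
GGGGGGGG
After op 3 paint(8,0,W):
GGGGGGGG
GGGGGGRG
GGGGGGGG
GGGGGGGW
GGGGGGGK
GGGGGGGK
GGGGGGGG
GGGGGGGG
WGGGGGGG
After op 4 paint(6,0,B):
GGGGGGGG
GGGGGGRG
GGGGGGGG
GGGGGGGW
GGGGGGGK
GGGGGGGK
BGGGGGGG
GGGGGGGG
WGGGGGGG
After op 5 fill(3,1,K) [66 cells changed]:
KKKKKKKK
KKKKKKRK
KKKKKKKK
KKKKKKKW
KKKKKKKK
KKKKKKKK
BKKKKKKK
KKKKKKKK
WKKKKKKK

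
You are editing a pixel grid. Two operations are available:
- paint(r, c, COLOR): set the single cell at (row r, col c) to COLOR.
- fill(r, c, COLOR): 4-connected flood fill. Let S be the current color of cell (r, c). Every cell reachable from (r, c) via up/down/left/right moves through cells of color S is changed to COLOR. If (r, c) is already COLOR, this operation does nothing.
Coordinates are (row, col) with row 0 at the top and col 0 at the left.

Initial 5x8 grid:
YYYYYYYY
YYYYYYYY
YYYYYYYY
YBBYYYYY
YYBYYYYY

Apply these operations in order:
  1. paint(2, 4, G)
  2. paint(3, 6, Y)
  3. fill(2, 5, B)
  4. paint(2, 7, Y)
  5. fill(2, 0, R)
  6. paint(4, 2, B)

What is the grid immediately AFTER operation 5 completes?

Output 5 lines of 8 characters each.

After op 1 paint(2,4,G):
YYYYYYYY
YYYYYYYY
YYYYGYYY
YBBYYYYY
YYBYYYYY
After op 2 paint(3,6,Y):
YYYYYYYY
YYYYYYYY
YYYYGYYY
YBBYYYYY
YYBYYYYY
After op 3 fill(2,5,B) [36 cells changed]:
BBBBBBBB
BBBBBBBB
BBBBGBBB
BBBBBBBB
BBBBBBBB
After op 4 paint(2,7,Y):
BBBBBBBB
BBBBBBBB
BBBBGBBY
BBBBBBBB
BBBBBBBB
After op 5 fill(2,0,R) [38 cells changed]:
RRRRRRRR
RRRRRRRR
RRRRGRRY
RRRRRRRR
RRRRRRRR

Answer: RRRRRRRR
RRRRRRRR
RRRRGRRY
RRRRRRRR
RRRRRRRR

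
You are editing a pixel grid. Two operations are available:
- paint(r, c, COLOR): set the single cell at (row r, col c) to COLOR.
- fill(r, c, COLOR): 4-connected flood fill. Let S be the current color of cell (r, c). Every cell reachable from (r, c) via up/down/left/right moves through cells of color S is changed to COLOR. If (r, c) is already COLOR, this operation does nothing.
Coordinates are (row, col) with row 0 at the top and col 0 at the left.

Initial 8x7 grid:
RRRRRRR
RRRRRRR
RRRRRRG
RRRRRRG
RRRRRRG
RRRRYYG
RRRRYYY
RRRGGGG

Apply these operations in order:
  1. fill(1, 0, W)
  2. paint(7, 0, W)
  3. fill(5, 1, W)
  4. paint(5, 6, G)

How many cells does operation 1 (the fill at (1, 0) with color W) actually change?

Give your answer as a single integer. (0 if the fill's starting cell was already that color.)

After op 1 fill(1,0,W) [43 cells changed]:
WWWWWWW
WWWWWWW
WWWWWWG
WWWWWWG
WWWWWWG
WWWWYYG
WWWWYYY
WWWGGGG

Answer: 43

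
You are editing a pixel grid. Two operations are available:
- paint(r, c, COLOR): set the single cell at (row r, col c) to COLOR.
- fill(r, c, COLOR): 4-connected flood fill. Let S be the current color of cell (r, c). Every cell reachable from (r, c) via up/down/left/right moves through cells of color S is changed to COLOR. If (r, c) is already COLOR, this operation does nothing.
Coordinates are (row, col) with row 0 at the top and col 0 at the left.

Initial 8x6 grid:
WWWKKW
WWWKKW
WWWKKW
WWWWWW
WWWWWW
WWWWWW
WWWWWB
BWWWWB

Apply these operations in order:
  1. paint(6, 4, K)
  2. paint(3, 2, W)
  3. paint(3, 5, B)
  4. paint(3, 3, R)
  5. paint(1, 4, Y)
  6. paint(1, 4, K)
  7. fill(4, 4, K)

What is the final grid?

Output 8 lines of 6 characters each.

After op 1 paint(6,4,K):
WWWKKW
WWWKKW
WWWKKW
WWWWWW
WWWWWW
WWWWWW
WWWWKB
BWWWWB
After op 2 paint(3,2,W):
WWWKKW
WWWKKW
WWWKKW
WWWWWW
WWWWWW
WWWWWW
WWWWKB
BWWWWB
After op 3 paint(3,5,B):
WWWKKW
WWWKKW
WWWKKW
WWWWWB
WWWWWW
WWWWWW
WWWWKB
BWWWWB
After op 4 paint(3,3,R):
WWWKKW
WWWKKW
WWWKKW
WWWRWB
WWWWWW
WWWWWW
WWWWKB
BWWWWB
After op 5 paint(1,4,Y):
WWWKKW
WWWKYW
WWWKKW
WWWRWB
WWWWWW
WWWWWW
WWWWKB
BWWWWB
After op 6 paint(1,4,K):
WWWKKW
WWWKKW
WWWKKW
WWWRWB
WWWWWW
WWWWWW
WWWWKB
BWWWWB
After op 7 fill(4,4,K) [33 cells changed]:
KKKKKW
KKKKKW
KKKKKW
KKKRKB
KKKKKK
KKKKKK
KKKKKB
BKKKKB

Answer: KKKKKW
KKKKKW
KKKKKW
KKKRKB
KKKKKK
KKKKKK
KKKKKB
BKKKKB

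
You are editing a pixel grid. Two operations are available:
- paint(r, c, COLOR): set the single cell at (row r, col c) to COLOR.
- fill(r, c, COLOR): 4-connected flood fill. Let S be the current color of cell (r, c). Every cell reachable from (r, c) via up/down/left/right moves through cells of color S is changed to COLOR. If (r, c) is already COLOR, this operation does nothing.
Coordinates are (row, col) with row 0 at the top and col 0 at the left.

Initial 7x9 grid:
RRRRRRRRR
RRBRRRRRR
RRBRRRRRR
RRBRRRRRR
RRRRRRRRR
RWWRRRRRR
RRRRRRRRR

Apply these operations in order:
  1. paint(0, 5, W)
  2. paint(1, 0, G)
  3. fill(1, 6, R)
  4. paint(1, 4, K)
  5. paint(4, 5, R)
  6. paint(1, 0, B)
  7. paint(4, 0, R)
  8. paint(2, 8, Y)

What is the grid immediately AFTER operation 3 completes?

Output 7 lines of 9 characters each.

Answer: RRRRRWRRR
GRBRRRRRR
RRBRRRRRR
RRBRRRRRR
RRRRRRRRR
RWWRRRRRR
RRRRRRRRR

Derivation:
After op 1 paint(0,5,W):
RRRRRWRRR
RRBRRRRRR
RRBRRRRRR
RRBRRRRRR
RRRRRRRRR
RWWRRRRRR
RRRRRRRRR
After op 2 paint(1,0,G):
RRRRRWRRR
GRBRRRRRR
RRBRRRRRR
RRBRRRRRR
RRRRRRRRR
RWWRRRRRR
RRRRRRRRR
After op 3 fill(1,6,R) [0 cells changed]:
RRRRRWRRR
GRBRRRRRR
RRBRRRRRR
RRBRRRRRR
RRRRRRRRR
RWWRRRRRR
RRRRRRRRR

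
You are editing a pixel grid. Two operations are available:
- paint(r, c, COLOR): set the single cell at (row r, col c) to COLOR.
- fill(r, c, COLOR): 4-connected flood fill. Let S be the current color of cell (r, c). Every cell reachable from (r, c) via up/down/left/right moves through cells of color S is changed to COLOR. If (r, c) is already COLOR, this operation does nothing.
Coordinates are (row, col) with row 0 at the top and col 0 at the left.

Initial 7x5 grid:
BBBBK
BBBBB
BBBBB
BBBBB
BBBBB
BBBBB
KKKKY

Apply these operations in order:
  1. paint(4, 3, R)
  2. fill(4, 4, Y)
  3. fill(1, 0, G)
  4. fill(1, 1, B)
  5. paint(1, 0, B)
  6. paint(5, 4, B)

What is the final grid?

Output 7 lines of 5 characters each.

Answer: BBBBK
BBBBB
BBBBB
BBBBB
BBBRB
BBBBB
KKKKB

Derivation:
After op 1 paint(4,3,R):
BBBBK
BBBBB
BBBBB
BBBBB
BBBRB
BBBBB
KKKKY
After op 2 fill(4,4,Y) [28 cells changed]:
YYYYK
YYYYY
YYYYY
YYYYY
YYYRY
YYYYY
KKKKY
After op 3 fill(1,0,G) [29 cells changed]:
GGGGK
GGGGG
GGGGG
GGGGG
GGGRG
GGGGG
KKKKG
After op 4 fill(1,1,B) [29 cells changed]:
BBBBK
BBBBB
BBBBB
BBBBB
BBBRB
BBBBB
KKKKB
After op 5 paint(1,0,B):
BBBBK
BBBBB
BBBBB
BBBBB
BBBRB
BBBBB
KKKKB
After op 6 paint(5,4,B):
BBBBK
BBBBB
BBBBB
BBBBB
BBBRB
BBBBB
KKKKB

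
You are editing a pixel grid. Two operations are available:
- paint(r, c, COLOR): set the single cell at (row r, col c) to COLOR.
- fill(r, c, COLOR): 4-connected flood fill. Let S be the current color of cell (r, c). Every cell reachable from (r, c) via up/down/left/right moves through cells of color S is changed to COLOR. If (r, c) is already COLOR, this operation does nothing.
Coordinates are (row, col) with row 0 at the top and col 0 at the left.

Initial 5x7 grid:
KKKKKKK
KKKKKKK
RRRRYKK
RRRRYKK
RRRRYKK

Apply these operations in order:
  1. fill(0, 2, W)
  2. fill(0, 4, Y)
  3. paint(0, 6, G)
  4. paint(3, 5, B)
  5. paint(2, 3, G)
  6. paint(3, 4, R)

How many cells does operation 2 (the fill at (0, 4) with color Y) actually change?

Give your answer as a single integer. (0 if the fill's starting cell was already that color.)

Answer: 20

Derivation:
After op 1 fill(0,2,W) [20 cells changed]:
WWWWWWW
WWWWWWW
RRRRYWW
RRRRYWW
RRRRYWW
After op 2 fill(0,4,Y) [20 cells changed]:
YYYYYYY
YYYYYYY
RRRRYYY
RRRRYYY
RRRRYYY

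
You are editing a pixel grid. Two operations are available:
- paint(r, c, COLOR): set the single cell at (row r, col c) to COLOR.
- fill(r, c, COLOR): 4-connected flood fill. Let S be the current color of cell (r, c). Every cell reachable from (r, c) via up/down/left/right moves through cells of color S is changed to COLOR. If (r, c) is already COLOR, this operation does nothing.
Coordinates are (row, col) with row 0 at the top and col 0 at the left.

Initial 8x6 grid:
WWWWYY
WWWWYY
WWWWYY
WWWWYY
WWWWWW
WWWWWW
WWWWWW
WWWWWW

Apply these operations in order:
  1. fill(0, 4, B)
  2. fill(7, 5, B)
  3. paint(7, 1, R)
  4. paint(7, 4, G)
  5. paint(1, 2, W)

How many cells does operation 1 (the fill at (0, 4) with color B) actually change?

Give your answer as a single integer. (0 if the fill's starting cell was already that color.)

After op 1 fill(0,4,B) [8 cells changed]:
WWWWBB
WWWWBB
WWWWBB
WWWWBB
WWWWWW
WWWWWW
WWWWWW
WWWWWW

Answer: 8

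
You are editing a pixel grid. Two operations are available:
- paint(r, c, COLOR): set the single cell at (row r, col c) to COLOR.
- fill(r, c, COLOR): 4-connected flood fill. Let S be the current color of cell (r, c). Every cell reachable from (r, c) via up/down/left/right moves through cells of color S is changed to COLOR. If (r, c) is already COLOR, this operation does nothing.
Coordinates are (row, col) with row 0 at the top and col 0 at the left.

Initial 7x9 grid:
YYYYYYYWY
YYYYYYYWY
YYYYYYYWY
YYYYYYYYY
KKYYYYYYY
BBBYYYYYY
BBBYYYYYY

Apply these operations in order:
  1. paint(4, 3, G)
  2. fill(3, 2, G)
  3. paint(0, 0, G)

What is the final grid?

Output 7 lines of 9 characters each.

Answer: GGGGGGGWG
GGGGGGGWG
GGGGGGGWG
GGGGGGGGG
KKGGGGGGG
BBBGGGGGG
BBBGGGGGG

Derivation:
After op 1 paint(4,3,G):
YYYYYYYWY
YYYYYYYWY
YYYYYYYWY
YYYYYYYYY
KKYGYYYYY
BBBYYYYYY
BBBYYYYYY
After op 2 fill(3,2,G) [51 cells changed]:
GGGGGGGWG
GGGGGGGWG
GGGGGGGWG
GGGGGGGGG
KKGGGGGGG
BBBGGGGGG
BBBGGGGGG
After op 3 paint(0,0,G):
GGGGGGGWG
GGGGGGGWG
GGGGGGGWG
GGGGGGGGG
KKGGGGGGG
BBBGGGGGG
BBBGGGGGG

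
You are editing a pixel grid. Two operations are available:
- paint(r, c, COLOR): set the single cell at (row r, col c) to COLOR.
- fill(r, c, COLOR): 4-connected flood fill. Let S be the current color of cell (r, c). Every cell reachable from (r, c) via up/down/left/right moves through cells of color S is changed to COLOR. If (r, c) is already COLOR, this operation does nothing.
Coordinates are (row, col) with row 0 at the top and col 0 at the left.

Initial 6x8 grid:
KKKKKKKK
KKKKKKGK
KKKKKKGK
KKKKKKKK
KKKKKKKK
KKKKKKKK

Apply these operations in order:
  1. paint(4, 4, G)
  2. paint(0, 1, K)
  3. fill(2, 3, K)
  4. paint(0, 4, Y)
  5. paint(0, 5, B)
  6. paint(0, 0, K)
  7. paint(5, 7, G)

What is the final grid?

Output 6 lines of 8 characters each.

Answer: KKKKYBKK
KKKKKKGK
KKKKKKGK
KKKKKKKK
KKKKGKKK
KKKKKKKG

Derivation:
After op 1 paint(4,4,G):
KKKKKKKK
KKKKKKGK
KKKKKKGK
KKKKKKKK
KKKKGKKK
KKKKKKKK
After op 2 paint(0,1,K):
KKKKKKKK
KKKKKKGK
KKKKKKGK
KKKKKKKK
KKKKGKKK
KKKKKKKK
After op 3 fill(2,3,K) [0 cells changed]:
KKKKKKKK
KKKKKKGK
KKKKKKGK
KKKKKKKK
KKKKGKKK
KKKKKKKK
After op 4 paint(0,4,Y):
KKKKYKKK
KKKKKKGK
KKKKKKGK
KKKKKKKK
KKKKGKKK
KKKKKKKK
After op 5 paint(0,5,B):
KKKKYBKK
KKKKKKGK
KKKKKKGK
KKKKKKKK
KKKKGKKK
KKKKKKKK
After op 6 paint(0,0,K):
KKKKYBKK
KKKKKKGK
KKKKKKGK
KKKKKKKK
KKKKGKKK
KKKKKKKK
After op 7 paint(5,7,G):
KKKKYBKK
KKKKKKGK
KKKKKKGK
KKKKKKKK
KKKKGKKK
KKKKKKKG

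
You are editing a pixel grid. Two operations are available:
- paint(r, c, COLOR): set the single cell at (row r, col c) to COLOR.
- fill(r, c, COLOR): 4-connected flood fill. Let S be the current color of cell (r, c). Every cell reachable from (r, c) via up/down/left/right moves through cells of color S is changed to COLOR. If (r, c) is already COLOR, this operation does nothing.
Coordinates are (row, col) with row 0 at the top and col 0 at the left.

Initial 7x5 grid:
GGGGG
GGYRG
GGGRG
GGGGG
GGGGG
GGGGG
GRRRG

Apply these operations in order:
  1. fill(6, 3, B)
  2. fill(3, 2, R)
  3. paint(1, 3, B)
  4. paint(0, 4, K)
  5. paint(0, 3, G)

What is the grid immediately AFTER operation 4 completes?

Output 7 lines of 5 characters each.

Answer: RRRRK
RRYBR
RRRRR
RRRRR
RRRRR
RRRRR
RBBBR

Derivation:
After op 1 fill(6,3,B) [3 cells changed]:
GGGGG
GGYRG
GGGRG
GGGGG
GGGGG
GGGGG
GBBBG
After op 2 fill(3,2,R) [29 cells changed]:
RRRRR
RRYRR
RRRRR
RRRRR
RRRRR
RRRRR
RBBBR
After op 3 paint(1,3,B):
RRRRR
RRYBR
RRRRR
RRRRR
RRRRR
RRRRR
RBBBR
After op 4 paint(0,4,K):
RRRRK
RRYBR
RRRRR
RRRRR
RRRRR
RRRRR
RBBBR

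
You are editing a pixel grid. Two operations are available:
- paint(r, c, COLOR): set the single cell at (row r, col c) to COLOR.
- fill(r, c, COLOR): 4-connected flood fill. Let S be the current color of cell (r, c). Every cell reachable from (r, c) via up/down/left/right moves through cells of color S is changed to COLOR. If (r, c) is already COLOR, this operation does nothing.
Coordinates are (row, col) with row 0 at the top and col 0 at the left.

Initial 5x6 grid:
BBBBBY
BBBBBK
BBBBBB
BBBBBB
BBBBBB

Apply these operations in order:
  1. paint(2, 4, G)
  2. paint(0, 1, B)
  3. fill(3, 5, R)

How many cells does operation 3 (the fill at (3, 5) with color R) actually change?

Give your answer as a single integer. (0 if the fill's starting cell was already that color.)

Answer: 27

Derivation:
After op 1 paint(2,4,G):
BBBBBY
BBBBBK
BBBBGB
BBBBBB
BBBBBB
After op 2 paint(0,1,B):
BBBBBY
BBBBBK
BBBBGB
BBBBBB
BBBBBB
After op 3 fill(3,5,R) [27 cells changed]:
RRRRRY
RRRRRK
RRRRGR
RRRRRR
RRRRRR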